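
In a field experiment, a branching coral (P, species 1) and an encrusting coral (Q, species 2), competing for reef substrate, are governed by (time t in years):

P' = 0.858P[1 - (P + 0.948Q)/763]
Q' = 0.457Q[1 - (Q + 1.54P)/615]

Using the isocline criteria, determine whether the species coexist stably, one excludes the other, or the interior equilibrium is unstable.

species 1 excludes species 2

Compare the nullcline intercepts: K1/α12 = 763/0.948 = 805 > K2 = 615; K2/α21 = 615/1.54 = 399 < K1 = 763.
Since the inequalities point opposite ways, species 1 can invade but species 2 cannot.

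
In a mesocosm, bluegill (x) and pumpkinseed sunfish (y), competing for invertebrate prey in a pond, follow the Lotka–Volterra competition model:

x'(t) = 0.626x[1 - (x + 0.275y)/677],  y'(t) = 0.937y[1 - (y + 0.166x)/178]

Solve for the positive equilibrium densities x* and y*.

Setting both brackets to zero gives the nullclines x + 0.275y = 677 and 0.166x + y = 178.
Substituting y = 178 - 0.166x into the first: x(1 - 0.275·0.166) = 677 - 0.275·178.
So x* = 628/0.954 = 658, and then y* = 178 - 0.166·658 = 68.8.

x* ≈ 658, y* ≈ 68.8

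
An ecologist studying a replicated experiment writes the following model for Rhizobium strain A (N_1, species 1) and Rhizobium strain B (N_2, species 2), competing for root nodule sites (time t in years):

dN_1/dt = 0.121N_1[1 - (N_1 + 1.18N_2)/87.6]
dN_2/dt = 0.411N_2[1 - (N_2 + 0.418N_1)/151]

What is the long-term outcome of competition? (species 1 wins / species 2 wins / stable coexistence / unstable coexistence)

species 2 excludes species 1

Compare the nullcline intercepts: K1/α12 = 87.6/1.18 = 74.2 < K2 = 151; K2/α21 = 151/0.418 = 361 > K1 = 87.6.
Since the inequalities point opposite ways, species 2 can invade but species 1 cannot.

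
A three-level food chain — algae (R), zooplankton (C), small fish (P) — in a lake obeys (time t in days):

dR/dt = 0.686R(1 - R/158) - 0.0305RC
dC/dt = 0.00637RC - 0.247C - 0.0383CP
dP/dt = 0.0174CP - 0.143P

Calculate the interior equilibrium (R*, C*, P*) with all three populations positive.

From dP/dt = 0: 0.0174C* = 0.143, so C* = 8.22.
From dR/dt = 0: 0.686(1 - R*/158) = 0.0305·8.22, giving R* = 158·(1 - 0.365) = 100.
From dC/dt = 0: 0.00637·100 - 0.247 = 0.0383P*, so P* = 0.392/0.0383 = 10.2.

R* ≈ 100, C* ≈ 8.22, P* ≈ 10.2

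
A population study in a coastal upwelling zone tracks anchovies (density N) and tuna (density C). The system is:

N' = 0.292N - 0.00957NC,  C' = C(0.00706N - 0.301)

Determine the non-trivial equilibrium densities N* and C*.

Set dC/dt = 0 with C > 0: 0.00706N - 0.301 = 0, so N* = 0.301/0.00706 = 42.6.
Set dN/dt = 0 with N > 0: 0.292 - 0.00957C = 0, so C* = 0.292/0.00957 = 30.5.

N* ≈ 42.6, C* ≈ 30.5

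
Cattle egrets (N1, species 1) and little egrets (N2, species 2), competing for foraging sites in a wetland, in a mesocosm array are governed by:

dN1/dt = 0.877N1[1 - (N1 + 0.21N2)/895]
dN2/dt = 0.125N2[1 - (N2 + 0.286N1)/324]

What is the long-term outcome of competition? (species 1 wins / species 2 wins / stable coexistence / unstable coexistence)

stable coexistence

Compare the nullcline intercepts: K1/α12 = 895/0.21 = 4260 > K2 = 324; K2/α21 = 324/0.286 = 1130 > K1 = 895.
Since both inequalities hold, each species can invade when rare, so the interior equilibrium is stable.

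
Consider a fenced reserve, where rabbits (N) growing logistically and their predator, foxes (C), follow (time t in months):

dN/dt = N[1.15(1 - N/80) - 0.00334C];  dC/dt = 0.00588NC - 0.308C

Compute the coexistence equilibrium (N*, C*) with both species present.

N* ≈ 52.4, C* ≈ 119

From dC/dt = 0 with C > 0: 0.00588N* = 0.308, so N* = 52.4.
Substitute into dN/dt = 0: 1.15(1 - 52.4/80) = 0.00334C*.
The bracket is 0.345, giving C* = 0.397/0.00334 = 119.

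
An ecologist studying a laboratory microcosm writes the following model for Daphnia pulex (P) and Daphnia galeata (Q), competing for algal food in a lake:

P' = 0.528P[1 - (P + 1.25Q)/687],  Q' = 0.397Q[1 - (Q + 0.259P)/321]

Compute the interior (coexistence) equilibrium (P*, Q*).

Setting both brackets to zero gives the nullclines P + 1.25Q = 687 and 0.259P + Q = 321.
Substituting Q = 321 - 0.259P into the first: P(1 - 1.25·0.259) = 687 - 1.25·321.
So P* = 286/0.676 = 423, and then Q* = 321 - 0.259·423 = 212.

P* ≈ 423, Q* ≈ 212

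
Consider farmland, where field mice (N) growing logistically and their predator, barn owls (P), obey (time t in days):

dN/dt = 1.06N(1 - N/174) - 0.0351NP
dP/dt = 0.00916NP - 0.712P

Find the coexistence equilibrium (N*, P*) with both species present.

From dP/dt = 0 with P > 0: 0.00916N* = 0.712, so N* = 77.7.
Substitute into dN/dt = 0: 1.06(1 - 77.7/174) = 0.0351P*.
The bracket is 0.553, giving P* = 0.586/0.0351 = 16.7.

N* ≈ 77.7, P* ≈ 16.7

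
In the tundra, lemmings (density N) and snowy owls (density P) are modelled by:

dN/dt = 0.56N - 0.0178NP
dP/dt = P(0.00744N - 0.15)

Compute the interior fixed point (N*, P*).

Set dP/dt = 0 with P > 0: 0.00744N - 0.15 = 0, so N* = 0.15/0.00744 = 20.2.
Set dN/dt = 0 with N > 0: 0.56 - 0.0178P = 0, so P* = 0.56/0.0178 = 31.5.

N* ≈ 20.2, P* ≈ 31.5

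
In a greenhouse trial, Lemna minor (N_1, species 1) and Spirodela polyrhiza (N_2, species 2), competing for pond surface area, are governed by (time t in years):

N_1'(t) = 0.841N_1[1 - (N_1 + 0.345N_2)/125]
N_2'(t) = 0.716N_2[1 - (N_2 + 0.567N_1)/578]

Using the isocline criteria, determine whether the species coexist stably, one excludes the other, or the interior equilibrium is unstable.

Compare the nullcline intercepts: K1/α12 = 125/0.345 = 362 < K2 = 578; K2/α21 = 578/0.567 = 1020 > K1 = 125.
Since the inequalities point opposite ways, species 2 can invade but species 1 cannot.

species 2 excludes species 1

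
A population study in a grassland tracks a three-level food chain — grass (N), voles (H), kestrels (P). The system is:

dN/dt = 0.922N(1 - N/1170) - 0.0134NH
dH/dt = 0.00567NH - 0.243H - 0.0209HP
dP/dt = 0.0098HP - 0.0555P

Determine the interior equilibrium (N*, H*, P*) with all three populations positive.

N* ≈ 1070, H* ≈ 5.66, P* ≈ 280

From dP/dt = 0: 0.0098H* = 0.0555, so H* = 5.66.
From dN/dt = 0: 0.922(1 - N*/1170) = 0.0134·5.66, giving N* = 1170·(1 - 0.0823) = 1070.
From dH/dt = 0: 0.00567·1070 - 0.243 = 0.0209P*, so P* = 5.84/0.0209 = 280.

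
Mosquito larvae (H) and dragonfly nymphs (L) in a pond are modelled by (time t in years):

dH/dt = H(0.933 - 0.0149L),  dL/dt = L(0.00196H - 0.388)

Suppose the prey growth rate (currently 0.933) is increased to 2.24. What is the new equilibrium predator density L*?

L* ≈ 150

At the interior fixed point, setting dH/dt = 0 with H > 0 fixes L* = (prey growth rate)/(HL coefficient) — independent of the other coefficients.
With the change, L* = 2.24/0.0149 = 150; it rises from 62.6.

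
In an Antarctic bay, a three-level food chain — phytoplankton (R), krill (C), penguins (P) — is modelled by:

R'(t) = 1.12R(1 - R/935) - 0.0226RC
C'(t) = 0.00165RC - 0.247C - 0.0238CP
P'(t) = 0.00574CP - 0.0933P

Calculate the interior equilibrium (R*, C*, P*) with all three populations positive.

R* ≈ 628, C* ≈ 16.3, P* ≈ 33.2

From dP/dt = 0: 0.00574C* = 0.0933, so C* = 16.3.
From dR/dt = 0: 1.12(1 - R*/935) = 0.0226·16.3, giving R* = 935·(1 - 0.328) = 628.
From dC/dt = 0: 0.00165·628 - 0.247 = 0.0238P*, so P* = 0.79/0.0238 = 33.2.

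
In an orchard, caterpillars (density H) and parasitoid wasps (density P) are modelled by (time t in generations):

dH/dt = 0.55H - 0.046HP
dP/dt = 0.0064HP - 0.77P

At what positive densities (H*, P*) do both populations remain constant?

Set dP/dt = 0 with P > 0: 0.0064H - 0.77 = 0, so H* = 0.77/0.0064 = 120.
Set dH/dt = 0 with H > 0: 0.55 - 0.046P = 0, so P* = 0.55/0.046 = 12.

H* ≈ 120, P* ≈ 12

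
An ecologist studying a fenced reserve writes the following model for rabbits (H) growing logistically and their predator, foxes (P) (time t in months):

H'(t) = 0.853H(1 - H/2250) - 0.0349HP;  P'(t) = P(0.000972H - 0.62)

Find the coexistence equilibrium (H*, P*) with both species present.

From dP/dt = 0 with P > 0: 0.000972H* = 0.62, so H* = 638.
Substitute into dH/dt = 0: 0.853(1 - 638/2250) = 0.0349P*.
The bracket is 0.717, giving P* = 0.611/0.0349 = 17.5.

H* ≈ 638, P* ≈ 17.5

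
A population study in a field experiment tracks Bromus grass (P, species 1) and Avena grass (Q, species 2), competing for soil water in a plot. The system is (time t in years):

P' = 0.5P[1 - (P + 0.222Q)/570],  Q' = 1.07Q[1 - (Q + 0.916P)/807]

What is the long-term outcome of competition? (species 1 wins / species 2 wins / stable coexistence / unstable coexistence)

Compare the nullcline intercepts: K1/α12 = 570/0.222 = 2570 > K2 = 807; K2/α21 = 807/0.916 = 881 > K1 = 570.
Since both inequalities hold, each species can invade when rare, so the interior equilibrium is stable.

stable coexistence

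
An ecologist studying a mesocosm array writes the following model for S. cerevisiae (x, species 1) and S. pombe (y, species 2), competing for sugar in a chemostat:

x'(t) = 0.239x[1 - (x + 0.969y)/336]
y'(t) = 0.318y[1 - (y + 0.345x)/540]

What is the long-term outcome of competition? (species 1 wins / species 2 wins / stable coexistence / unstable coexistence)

species 2 excludes species 1

Compare the nullcline intercepts: K1/α12 = 336/0.969 = 347 < K2 = 540; K2/α21 = 540/0.345 = 1570 > K1 = 336.
Since the inequalities point opposite ways, species 2 can invade but species 1 cannot.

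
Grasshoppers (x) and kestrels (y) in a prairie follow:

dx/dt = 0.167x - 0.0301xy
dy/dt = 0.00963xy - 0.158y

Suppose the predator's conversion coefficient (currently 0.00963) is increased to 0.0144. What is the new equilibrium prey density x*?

At the interior fixed point, setting dy/dt = 0 with y > 0 fixes x* = (predator death rate)/(xy coefficient) — independent of the other coefficients.
With the change, x* = 0.158/0.0144 = 11; it falls from 16.4.

x* ≈ 11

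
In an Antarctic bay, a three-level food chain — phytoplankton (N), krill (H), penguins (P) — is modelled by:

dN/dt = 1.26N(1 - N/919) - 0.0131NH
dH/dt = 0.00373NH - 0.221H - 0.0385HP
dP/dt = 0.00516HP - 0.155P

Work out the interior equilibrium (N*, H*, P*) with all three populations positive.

N* ≈ 632, H* ≈ 30, P* ≈ 55.5

From dP/dt = 0: 0.00516H* = 0.155, so H* = 30.
From dN/dt = 0: 1.26(1 - N*/919) = 0.0131·30, giving N* = 919·(1 - 0.312) = 632.
From dH/dt = 0: 0.00373·632 - 0.221 = 0.0385P*, so P* = 2.14/0.0385 = 55.5.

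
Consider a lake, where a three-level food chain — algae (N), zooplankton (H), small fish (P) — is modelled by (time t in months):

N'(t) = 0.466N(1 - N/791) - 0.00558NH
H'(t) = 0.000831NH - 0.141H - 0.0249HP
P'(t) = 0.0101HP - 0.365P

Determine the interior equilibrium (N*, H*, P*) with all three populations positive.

N* ≈ 449, H* ≈ 36.1, P* ≈ 9.31

From dP/dt = 0: 0.0101H* = 0.365, so H* = 36.1.
From dN/dt = 0: 0.466(1 - N*/791) = 0.00558·36.1, giving N* = 791·(1 - 0.433) = 449.
From dH/dt = 0: 0.000831·449 - 0.141 = 0.0249P*, so P* = 0.232/0.0249 = 9.31.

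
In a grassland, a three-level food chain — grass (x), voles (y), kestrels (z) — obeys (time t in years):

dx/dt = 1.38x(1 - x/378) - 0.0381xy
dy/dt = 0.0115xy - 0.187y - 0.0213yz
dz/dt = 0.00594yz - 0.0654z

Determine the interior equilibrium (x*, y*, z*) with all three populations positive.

x* ≈ 263, y* ≈ 11, z* ≈ 133

From dz/dt = 0: 0.00594y* = 0.0654, so y* = 11.
From dx/dt = 0: 1.38(1 - x*/378) = 0.0381·11, giving x* = 378·(1 - 0.304) = 263.
From dy/dt = 0: 0.0115·263 - 0.187 = 0.0213z*, so z* = 2.84/0.0213 = 133.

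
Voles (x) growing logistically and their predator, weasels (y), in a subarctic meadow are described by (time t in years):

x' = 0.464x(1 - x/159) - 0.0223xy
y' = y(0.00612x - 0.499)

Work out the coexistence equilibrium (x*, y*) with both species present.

x* ≈ 81.5, y* ≈ 10.1

From dy/dt = 0 with y > 0: 0.00612x* = 0.499, so x* = 81.5.
Substitute into dx/dt = 0: 0.464(1 - 81.5/159) = 0.0223y*.
The bracket is 0.487, giving y* = 0.226/0.0223 = 10.1.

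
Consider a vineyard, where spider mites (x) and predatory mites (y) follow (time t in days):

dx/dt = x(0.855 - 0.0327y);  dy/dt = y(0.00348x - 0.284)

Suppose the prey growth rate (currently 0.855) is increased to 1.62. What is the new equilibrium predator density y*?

At the interior fixed point, setting dx/dt = 0 with x > 0 fixes y* = (prey growth rate)/(xy coefficient) — independent of the other coefficients.
With the change, y* = 1.62/0.0327 = 49.5; it rises from 26.1.

y* ≈ 49.5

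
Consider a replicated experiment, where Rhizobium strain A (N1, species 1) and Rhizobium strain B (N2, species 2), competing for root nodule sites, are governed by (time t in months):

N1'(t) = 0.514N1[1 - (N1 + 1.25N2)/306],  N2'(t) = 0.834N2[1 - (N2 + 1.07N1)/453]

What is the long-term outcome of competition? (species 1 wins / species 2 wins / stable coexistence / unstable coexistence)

species 2 excludes species 1

Compare the nullcline intercepts: K1/α12 = 306/1.25 = 245 < K2 = 453; K2/α21 = 453/1.07 = 423 > K1 = 306.
Since the inequalities point opposite ways, species 2 can invade but species 1 cannot.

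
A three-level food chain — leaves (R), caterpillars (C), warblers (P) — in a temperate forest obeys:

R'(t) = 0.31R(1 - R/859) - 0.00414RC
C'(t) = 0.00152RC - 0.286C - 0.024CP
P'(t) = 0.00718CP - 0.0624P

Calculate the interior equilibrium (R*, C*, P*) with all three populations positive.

From dP/dt = 0: 0.00718C* = 0.0624, so C* = 8.69.
From dR/dt = 0: 0.31(1 - R*/859) = 0.00414·8.69, giving R* = 859·(1 - 0.116) = 759.
From dC/dt = 0: 0.00152·759 - 0.286 = 0.024P*, so P* = 0.868/0.024 = 36.2.

R* ≈ 759, C* ≈ 8.69, P* ≈ 36.2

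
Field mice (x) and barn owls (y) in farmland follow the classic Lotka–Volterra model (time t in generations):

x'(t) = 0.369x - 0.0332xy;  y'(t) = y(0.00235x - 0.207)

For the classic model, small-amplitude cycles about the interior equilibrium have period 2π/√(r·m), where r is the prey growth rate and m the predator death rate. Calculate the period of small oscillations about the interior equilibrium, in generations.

T ≈ 22.7 generations

Here r = 0.369 and m = 0.207, so r·m = 0.0764.
ω = √0.0764 = 0.276 per generation, hence T = 2π/ω ≈ 22.7 generations.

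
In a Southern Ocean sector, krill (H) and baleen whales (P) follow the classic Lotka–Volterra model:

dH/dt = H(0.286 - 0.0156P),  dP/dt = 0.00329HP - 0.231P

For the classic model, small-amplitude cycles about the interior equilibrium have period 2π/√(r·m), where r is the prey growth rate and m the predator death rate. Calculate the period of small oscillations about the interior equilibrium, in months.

T ≈ 24.4 months

Here r = 0.286 and m = 0.231, so r·m = 0.0661.
ω = √0.0661 = 0.257 per month, hence T = 2π/ω ≈ 24.4 months.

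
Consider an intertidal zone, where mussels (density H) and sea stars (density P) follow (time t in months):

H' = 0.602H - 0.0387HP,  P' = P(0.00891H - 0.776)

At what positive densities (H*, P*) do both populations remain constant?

H* ≈ 87.1, P* ≈ 15.6

Set dP/dt = 0 with P > 0: 0.00891H - 0.776 = 0, so H* = 0.776/0.00891 = 87.1.
Set dH/dt = 0 with H > 0: 0.602 - 0.0387P = 0, so P* = 0.602/0.0387 = 15.6.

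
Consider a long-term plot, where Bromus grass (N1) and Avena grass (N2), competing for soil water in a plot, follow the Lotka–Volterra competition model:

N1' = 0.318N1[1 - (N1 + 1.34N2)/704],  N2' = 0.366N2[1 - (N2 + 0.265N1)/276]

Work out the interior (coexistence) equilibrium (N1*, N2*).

Setting both brackets to zero gives the nullclines N1 + 1.34N2 = 704 and 0.265N1 + N2 = 276.
Substituting N2 = 276 - 0.265N1 into the first: N1(1 - 1.34·0.265) = 704 - 1.34·276.
So N1* = 334/0.645 = 518, and then N2* = 276 - 0.265·518 = 139.

N1* ≈ 518, N2* ≈ 139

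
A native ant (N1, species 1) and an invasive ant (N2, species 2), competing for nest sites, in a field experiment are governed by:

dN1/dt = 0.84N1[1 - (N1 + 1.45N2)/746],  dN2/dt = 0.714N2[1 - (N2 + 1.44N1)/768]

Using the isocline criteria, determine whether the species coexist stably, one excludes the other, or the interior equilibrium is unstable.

unstable coexistence (outcome depends on initial conditions)

Compare the nullcline intercepts: K1/α12 = 746/1.45 = 514 < K2 = 768; K2/α21 = 768/1.44 = 533 < K1 = 746.
Since both are reversed, neither can invade when rare; the interior point is a saddle.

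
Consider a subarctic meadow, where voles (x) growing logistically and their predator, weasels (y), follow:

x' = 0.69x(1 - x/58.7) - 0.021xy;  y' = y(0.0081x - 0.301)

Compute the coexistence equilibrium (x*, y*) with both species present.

From dy/dt = 0 with y > 0: 0.0081x* = 0.301, so x* = 37.2.
Substitute into dx/dt = 0: 0.69(1 - 37.2/58.7) = 0.021y*.
The bracket is 0.367, giving y* = 0.253/0.021 = 12.1.

x* ≈ 37.2, y* ≈ 12.1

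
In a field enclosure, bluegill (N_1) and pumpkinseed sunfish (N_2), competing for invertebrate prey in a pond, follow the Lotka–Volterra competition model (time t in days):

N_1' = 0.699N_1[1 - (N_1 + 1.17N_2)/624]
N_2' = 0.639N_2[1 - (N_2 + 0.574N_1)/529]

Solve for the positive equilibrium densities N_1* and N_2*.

N_1* ≈ 15.4, N_2* ≈ 520

Setting both brackets to zero gives the nullclines N_1 + 1.17N_2 = 624 and 0.574N_1 + N_2 = 529.
Substituting N_2 = 529 - 0.574N_1 into the first: N_1(1 - 1.17·0.574) = 624 - 1.17·529.
So N_1* = 5.07/0.328 = 15.4, and then N_2* = 529 - 0.574·15.4 = 520.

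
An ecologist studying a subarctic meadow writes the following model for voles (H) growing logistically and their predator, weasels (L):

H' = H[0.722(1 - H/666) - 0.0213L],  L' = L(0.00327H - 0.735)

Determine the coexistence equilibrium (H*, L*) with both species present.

H* ≈ 225, L* ≈ 22.5

From dL/dt = 0 with L > 0: 0.00327H* = 0.735, so H* = 225.
Substitute into dH/dt = 0: 0.722(1 - 225/666) = 0.0213L*.
The bracket is 0.663, giving L* = 0.478/0.0213 = 22.5.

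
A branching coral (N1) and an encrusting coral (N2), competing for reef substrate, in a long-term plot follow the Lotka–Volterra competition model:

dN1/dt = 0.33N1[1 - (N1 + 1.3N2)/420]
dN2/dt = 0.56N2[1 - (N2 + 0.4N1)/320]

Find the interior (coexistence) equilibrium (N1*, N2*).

N1* ≈ 8.33, N2* ≈ 317

Setting both brackets to zero gives the nullclines N1 + 1.3N2 = 420 and 0.4N1 + N2 = 320.
Substituting N2 = 320 - 0.4N1 into the first: N1(1 - 1.3·0.4) = 420 - 1.3·320.
So N1* = 4/0.48 = 8.33, and then N2* = 320 - 0.4·8.33 = 317.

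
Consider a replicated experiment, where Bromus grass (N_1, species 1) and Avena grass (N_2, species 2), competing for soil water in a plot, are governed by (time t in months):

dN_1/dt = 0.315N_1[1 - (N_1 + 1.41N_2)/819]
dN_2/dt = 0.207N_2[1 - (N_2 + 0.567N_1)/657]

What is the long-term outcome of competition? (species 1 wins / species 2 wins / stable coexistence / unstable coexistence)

species 2 excludes species 1

Compare the nullcline intercepts: K1/α12 = 819/1.41 = 581 < K2 = 657; K2/α21 = 657/0.567 = 1160 > K1 = 819.
Since the inequalities point opposite ways, species 2 can invade but species 1 cannot.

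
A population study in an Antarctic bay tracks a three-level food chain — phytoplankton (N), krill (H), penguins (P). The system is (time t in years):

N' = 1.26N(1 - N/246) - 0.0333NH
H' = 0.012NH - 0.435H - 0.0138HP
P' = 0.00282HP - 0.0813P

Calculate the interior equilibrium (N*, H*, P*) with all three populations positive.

From dP/dt = 0: 0.00282H* = 0.0813, so H* = 28.8.
From dN/dt = 0: 1.26(1 - N*/246) = 0.0333·28.8, giving N* = 246·(1 - 0.762) = 58.6.
From dH/dt = 0: 0.012·58.6 - 0.435 = 0.0138P*, so P* = 0.268/0.0138 = 19.4.

N* ≈ 58.6, H* ≈ 28.8, P* ≈ 19.4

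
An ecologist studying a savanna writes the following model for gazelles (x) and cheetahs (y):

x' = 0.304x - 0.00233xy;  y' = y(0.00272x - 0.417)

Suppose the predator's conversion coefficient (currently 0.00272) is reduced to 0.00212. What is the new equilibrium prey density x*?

At the interior fixed point, setting dy/dt = 0 with y > 0 fixes x* = (predator death rate)/(xy coefficient) — independent of the other coefficients.
With the change, x* = 0.417/0.00212 = 197; it rises from 153.

x* ≈ 197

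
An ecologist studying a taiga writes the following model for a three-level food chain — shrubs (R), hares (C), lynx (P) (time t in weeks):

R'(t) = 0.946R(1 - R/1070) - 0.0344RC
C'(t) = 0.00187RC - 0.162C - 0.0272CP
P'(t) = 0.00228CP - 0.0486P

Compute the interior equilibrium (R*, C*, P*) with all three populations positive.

R* ≈ 241, C* ≈ 21.3, P* ≈ 10.6

From dP/dt = 0: 0.00228C* = 0.0486, so C* = 21.3.
From dR/dt = 0: 0.946(1 - R*/1070) = 0.0344·21.3, giving R* = 1070·(1 - 0.775) = 241.
From dC/dt = 0: 0.00187·241 - 0.162 = 0.0272P*, so P* = 0.288/0.0272 = 10.6.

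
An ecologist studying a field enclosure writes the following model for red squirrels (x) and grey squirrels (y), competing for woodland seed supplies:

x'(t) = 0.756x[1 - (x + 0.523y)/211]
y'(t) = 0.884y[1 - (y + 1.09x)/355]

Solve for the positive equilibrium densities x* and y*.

x* ≈ 58.9, y* ≈ 291

Setting both brackets to zero gives the nullclines x + 0.523y = 211 and 1.09x + y = 355.
Substituting y = 355 - 1.09x into the first: x(1 - 0.523·1.09) = 211 - 0.523·355.
So x* = 25.3/0.43 = 58.9, and then y* = 355 - 1.09·58.9 = 291.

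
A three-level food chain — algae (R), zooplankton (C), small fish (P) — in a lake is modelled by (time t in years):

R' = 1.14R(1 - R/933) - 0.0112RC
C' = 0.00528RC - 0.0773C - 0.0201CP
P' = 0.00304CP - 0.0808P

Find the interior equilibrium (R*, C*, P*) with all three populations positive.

From dP/dt = 0: 0.00304C* = 0.0808, so C* = 26.6.
From dR/dt = 0: 1.14(1 - R*/933) = 0.0112·26.6, giving R* = 933·(1 - 0.261) = 689.
From dC/dt = 0: 0.00528·689 - 0.0773 = 0.0201P*, so P* = 3.56/0.0201 = 177.

R* ≈ 689, C* ≈ 26.6, P* ≈ 177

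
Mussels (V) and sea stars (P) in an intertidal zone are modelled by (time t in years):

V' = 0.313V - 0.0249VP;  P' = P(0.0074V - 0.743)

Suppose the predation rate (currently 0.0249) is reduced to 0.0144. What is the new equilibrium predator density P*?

P* ≈ 21.7

At the interior fixed point, setting dV/dt = 0 with V > 0 fixes P* = (prey growth rate)/(VP coefficient) — independent of the other coefficients.
With the change, P* = 0.313/0.0144 = 21.7; it rises from 12.6.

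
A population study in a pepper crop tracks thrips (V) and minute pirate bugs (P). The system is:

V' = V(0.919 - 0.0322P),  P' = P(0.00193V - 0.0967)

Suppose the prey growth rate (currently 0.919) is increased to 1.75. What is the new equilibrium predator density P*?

At the interior fixed point, setting dV/dt = 0 with V > 0 fixes P* = (prey growth rate)/(VP coefficient) — independent of the other coefficients.
With the change, P* = 1.75/0.0322 = 54.3; it rises from 28.5.

P* ≈ 54.3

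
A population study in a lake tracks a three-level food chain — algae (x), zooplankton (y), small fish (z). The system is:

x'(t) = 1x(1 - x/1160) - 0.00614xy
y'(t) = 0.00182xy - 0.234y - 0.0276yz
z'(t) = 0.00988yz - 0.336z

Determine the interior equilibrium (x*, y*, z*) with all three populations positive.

From dz/dt = 0: 0.00988y* = 0.336, so y* = 34.
From dx/dt = 0: 1(1 - x*/1160) = 0.00614·34, giving x* = 1160·(1 - 0.209) = 918.
From dy/dt = 0: 0.00182·918 - 0.234 = 0.0276z*, so z* = 1.44/0.0276 = 52.

x* ≈ 918, y* ≈ 34, z* ≈ 52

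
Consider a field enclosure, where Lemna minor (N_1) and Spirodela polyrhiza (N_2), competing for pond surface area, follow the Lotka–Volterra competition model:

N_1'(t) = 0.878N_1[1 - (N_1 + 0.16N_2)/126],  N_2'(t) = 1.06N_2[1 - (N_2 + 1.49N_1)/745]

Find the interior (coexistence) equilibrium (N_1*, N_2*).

N_1* ≈ 8.93, N_2* ≈ 732

Setting both brackets to zero gives the nullclines N_1 + 0.16N_2 = 126 and 1.49N_1 + N_2 = 745.
Substituting N_2 = 745 - 1.49N_1 into the first: N_1(1 - 0.16·1.49) = 126 - 0.16·745.
So N_1* = 6.8/0.762 = 8.93, and then N_2* = 745 - 1.49·8.93 = 732.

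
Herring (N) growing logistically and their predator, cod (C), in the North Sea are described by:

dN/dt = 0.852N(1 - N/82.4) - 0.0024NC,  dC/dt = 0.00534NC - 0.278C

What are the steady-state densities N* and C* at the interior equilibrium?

N* ≈ 52.1, C* ≈ 131

From dC/dt = 0 with C > 0: 0.00534N* = 0.278, so N* = 52.1.
Substitute into dN/dt = 0: 0.852(1 - 52.1/82.4) = 0.0024C*.
The bracket is 0.368, giving C* = 0.314/0.0024 = 131.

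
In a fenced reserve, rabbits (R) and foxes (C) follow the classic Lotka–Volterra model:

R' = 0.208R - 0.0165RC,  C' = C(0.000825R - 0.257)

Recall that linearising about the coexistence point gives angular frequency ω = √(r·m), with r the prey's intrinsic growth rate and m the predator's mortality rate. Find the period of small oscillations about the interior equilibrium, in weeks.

T ≈ 27.2 weeks

Here r = 0.208 and m = 0.257, so r·m = 0.0535.
ω = √0.0535 = 0.231 per week, hence T = 2π/ω ≈ 27.2 weeks.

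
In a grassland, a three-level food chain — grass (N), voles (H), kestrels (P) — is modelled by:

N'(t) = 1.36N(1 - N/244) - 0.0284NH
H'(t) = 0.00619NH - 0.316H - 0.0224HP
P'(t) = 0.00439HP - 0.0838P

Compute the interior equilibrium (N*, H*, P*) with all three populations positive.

From dP/dt = 0: 0.00439H* = 0.0838, so H* = 19.1.
From dN/dt = 0: 1.36(1 - N*/244) = 0.0284·19.1, giving N* = 244·(1 - 0.399) = 147.
From dH/dt = 0: 0.00619·147 - 0.316 = 0.0224P*, so P* = 0.592/0.0224 = 26.4.

N* ≈ 147, H* ≈ 19.1, P* ≈ 26.4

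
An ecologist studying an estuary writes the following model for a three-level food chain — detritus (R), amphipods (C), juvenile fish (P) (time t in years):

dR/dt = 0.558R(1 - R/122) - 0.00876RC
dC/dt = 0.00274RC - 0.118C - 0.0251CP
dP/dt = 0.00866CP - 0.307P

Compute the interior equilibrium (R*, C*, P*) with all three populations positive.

From dP/dt = 0: 0.00866C* = 0.307, so C* = 35.5.
From dR/dt = 0: 0.558(1 - R*/122) = 0.00876·35.5, giving R* = 122·(1 - 0.557) = 54.1.
From dC/dt = 0: 0.00274·54.1 - 0.118 = 0.0251P*, so P* = 0.0302/0.0251 = 1.2.

R* ≈ 54.1, C* ≈ 35.5, P* ≈ 1.2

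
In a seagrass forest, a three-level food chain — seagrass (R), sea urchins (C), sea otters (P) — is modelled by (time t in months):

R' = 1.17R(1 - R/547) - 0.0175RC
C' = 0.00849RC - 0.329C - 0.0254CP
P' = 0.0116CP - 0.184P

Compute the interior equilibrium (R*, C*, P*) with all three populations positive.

From dP/dt = 0: 0.0116C* = 0.184, so C* = 15.9.
From dR/dt = 0: 1.17(1 - R*/547) = 0.0175·15.9, giving R* = 547·(1 - 0.237) = 417.
From dC/dt = 0: 0.00849·417 - 0.329 = 0.0254P*, so P* = 3.21/0.0254 = 127.

R* ≈ 417, C* ≈ 15.9, P* ≈ 127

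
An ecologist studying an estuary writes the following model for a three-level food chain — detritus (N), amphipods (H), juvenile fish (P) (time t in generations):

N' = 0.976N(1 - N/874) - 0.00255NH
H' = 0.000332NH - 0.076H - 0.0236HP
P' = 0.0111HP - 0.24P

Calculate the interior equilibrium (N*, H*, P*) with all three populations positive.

From dP/dt = 0: 0.0111H* = 0.24, so H* = 21.6.
From dN/dt = 0: 0.976(1 - N*/874) = 0.00255·21.6, giving N* = 874·(1 - 0.0565) = 825.
From dH/dt = 0: 0.000332·825 - 0.076 = 0.0236P*, so P* = 0.198/0.0236 = 8.38.

N* ≈ 825, H* ≈ 21.6, P* ≈ 8.38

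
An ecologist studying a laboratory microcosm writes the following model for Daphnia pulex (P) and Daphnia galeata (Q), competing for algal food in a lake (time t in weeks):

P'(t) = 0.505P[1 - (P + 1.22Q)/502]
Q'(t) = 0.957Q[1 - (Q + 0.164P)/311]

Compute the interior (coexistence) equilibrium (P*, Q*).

Setting both brackets to zero gives the nullclines P + 1.22Q = 502 and 0.164P + Q = 311.
Substituting Q = 311 - 0.164P into the first: P(1 - 1.22·0.164) = 502 - 1.22·311.
So P* = 123/0.8 = 153, and then Q* = 311 - 0.164·153 = 286.

P* ≈ 153, Q* ≈ 286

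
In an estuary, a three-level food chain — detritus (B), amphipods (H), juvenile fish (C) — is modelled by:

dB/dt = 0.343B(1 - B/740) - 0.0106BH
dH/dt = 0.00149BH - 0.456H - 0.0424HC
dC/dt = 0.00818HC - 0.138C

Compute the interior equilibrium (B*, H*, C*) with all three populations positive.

From dC/dt = 0: 0.00818H* = 0.138, so H* = 16.9.
From dB/dt = 0: 0.343(1 - B*/740) = 0.0106·16.9, giving B* = 740·(1 - 0.521) = 354.
From dH/dt = 0: 0.00149·354 - 0.456 = 0.0424C*, so C* = 0.0717/0.0424 = 1.69.

B* ≈ 354, H* ≈ 16.9, C* ≈ 1.69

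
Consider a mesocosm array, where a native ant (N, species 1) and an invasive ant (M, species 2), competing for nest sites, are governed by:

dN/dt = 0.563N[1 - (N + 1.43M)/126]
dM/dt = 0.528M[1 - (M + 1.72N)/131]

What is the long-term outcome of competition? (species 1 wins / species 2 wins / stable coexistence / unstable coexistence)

unstable coexistence (outcome depends on initial conditions)

Compare the nullcline intercepts: K1/α12 = 126/1.43 = 88.1 < K2 = 131; K2/α21 = 131/1.72 = 76.2 < K1 = 126.
Since both are reversed, neither can invade when rare; the interior point is a saddle.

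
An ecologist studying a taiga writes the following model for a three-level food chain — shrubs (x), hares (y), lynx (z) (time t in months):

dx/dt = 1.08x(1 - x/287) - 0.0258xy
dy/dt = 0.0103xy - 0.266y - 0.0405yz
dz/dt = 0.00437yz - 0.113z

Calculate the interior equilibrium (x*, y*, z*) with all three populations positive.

x* ≈ 110, y* ≈ 25.9, z* ≈ 21.3

From dz/dt = 0: 0.00437y* = 0.113, so y* = 25.9.
From dx/dt = 0: 1.08(1 - x*/287) = 0.0258·25.9, giving x* = 287·(1 - 0.618) = 110.
From dy/dt = 0: 0.0103·110 - 0.266 = 0.0405z*, so z* = 0.864/0.0405 = 21.3.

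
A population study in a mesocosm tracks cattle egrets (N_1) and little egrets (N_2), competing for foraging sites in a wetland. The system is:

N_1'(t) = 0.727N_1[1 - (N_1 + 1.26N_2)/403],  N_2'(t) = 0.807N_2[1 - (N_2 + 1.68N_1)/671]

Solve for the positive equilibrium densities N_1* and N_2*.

N_1* ≈ 396, N_2* ≈ 5.41

Setting both brackets to zero gives the nullclines N_1 + 1.26N_2 = 403 and 1.68N_1 + N_2 = 671.
Substituting N_2 = 671 - 1.68N_1 into the first: N_1(1 - 1.26·1.68) = 403 - 1.26·671.
So N_1* = -442/-1.12 = 396, and then N_2* = 671 - 1.68·396 = 5.41.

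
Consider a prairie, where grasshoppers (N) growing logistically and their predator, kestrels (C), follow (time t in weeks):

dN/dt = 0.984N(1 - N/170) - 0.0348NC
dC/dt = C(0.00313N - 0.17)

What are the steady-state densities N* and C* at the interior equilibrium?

N* ≈ 54.3, C* ≈ 19.2

From dC/dt = 0 with C > 0: 0.00313N* = 0.17, so N* = 54.3.
Substitute into dN/dt = 0: 0.984(1 - 54.3/170) = 0.0348C*.
The bracket is 0.681, giving C* = 0.67/0.0348 = 19.2.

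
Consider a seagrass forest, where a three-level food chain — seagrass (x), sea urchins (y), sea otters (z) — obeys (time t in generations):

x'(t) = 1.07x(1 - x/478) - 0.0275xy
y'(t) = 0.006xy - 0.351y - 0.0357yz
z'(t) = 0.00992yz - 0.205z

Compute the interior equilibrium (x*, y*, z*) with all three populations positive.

From dz/dt = 0: 0.00992y* = 0.205, so y* = 20.7.
From dx/dt = 0: 1.07(1 - x*/478) = 0.0275·20.7, giving x* = 478·(1 - 0.531) = 224.
From dy/dt = 0: 0.006·224 - 0.351 = 0.0357z*, so z* = 0.994/0.0357 = 27.8.

x* ≈ 224, y* ≈ 20.7, z* ≈ 27.8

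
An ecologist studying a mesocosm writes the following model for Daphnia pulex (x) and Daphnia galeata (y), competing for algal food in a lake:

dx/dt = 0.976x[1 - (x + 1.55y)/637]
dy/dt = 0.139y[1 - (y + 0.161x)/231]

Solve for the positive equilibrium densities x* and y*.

Setting both brackets to zero gives the nullclines x + 1.55y = 637 and 0.161x + y = 231.
Substituting y = 231 - 0.161x into the first: x(1 - 1.55·0.161) = 637 - 1.55·231.
So x* = 279/0.75 = 372, and then y* = 231 - 0.161·372 = 171.

x* ≈ 372, y* ≈ 171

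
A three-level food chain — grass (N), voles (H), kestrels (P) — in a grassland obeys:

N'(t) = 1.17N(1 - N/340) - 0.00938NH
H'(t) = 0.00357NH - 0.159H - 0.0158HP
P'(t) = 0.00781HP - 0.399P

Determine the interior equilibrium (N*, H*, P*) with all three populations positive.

From dP/dt = 0: 0.00781H* = 0.399, so H* = 51.1.
From dN/dt = 0: 1.17(1 - N*/340) = 0.00938·51.1, giving N* = 340·(1 - 0.41) = 201.
From dH/dt = 0: 0.00357·201 - 0.159 = 0.0158P*, so P* = 0.558/0.0158 = 35.3.

N* ≈ 201, H* ≈ 51.1, P* ≈ 35.3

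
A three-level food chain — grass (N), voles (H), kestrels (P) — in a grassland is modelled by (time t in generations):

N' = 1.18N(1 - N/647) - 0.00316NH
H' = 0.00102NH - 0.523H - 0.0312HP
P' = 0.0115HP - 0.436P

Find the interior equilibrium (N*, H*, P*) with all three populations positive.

N* ≈ 581, H* ≈ 37.9, P* ≈ 2.24

From dP/dt = 0: 0.0115H* = 0.436, so H* = 37.9.
From dN/dt = 0: 1.18(1 - N*/647) = 0.00316·37.9, giving N* = 647·(1 - 0.102) = 581.
From dH/dt = 0: 0.00102·581 - 0.523 = 0.0312P*, so P* = 0.0699/0.0312 = 2.24.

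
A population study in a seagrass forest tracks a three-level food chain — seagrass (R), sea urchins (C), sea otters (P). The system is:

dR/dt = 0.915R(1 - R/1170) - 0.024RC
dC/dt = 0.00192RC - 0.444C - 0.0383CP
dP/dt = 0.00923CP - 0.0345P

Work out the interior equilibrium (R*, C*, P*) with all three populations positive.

From dP/dt = 0: 0.00923C* = 0.0345, so C* = 3.74.
From dR/dt = 0: 0.915(1 - R*/1170) = 0.024·3.74, giving R* = 1170·(1 - 0.098) = 1060.
From dC/dt = 0: 0.00192·1060 - 0.444 = 0.0383P*, so P* = 1.58/0.0383 = 41.3.

R* ≈ 1060, C* ≈ 3.74, P* ≈ 41.3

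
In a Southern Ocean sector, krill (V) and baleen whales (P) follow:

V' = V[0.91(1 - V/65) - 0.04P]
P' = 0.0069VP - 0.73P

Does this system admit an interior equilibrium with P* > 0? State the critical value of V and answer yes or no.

The predator equation gives dP/dt > 0 only when V > 0.73/0.0069 = 106.
Without the predator, V → K = 65. Since 65 < 106, the predator cannot invade.

Threshold V = 106; K < 106, so no, the predator goes extinct.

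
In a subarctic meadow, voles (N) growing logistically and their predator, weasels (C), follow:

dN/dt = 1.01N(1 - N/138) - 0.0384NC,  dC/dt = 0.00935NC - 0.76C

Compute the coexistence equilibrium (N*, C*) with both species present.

N* ≈ 81.3, C* ≈ 10.8

From dC/dt = 0 with C > 0: 0.00935N* = 0.76, so N* = 81.3.
Substitute into dN/dt = 0: 1.01(1 - 81.3/138) = 0.0384C*.
The bracket is 0.411, giving C* = 0.415/0.0384 = 10.8.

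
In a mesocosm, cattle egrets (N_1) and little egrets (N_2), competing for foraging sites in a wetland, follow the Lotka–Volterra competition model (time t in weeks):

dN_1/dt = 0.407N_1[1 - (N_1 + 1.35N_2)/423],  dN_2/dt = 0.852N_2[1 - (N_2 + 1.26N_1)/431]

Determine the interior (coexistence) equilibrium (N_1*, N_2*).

Setting both brackets to zero gives the nullclines N_1 + 1.35N_2 = 423 and 1.26N_1 + N_2 = 431.
Substituting N_2 = 431 - 1.26N_1 into the first: N_1(1 - 1.35·1.26) = 423 - 1.35·431.
So N_1* = -159/-0.701 = 227, and then N_2* = 431 - 1.26·227 = 145.

N_1* ≈ 227, N_2* ≈ 145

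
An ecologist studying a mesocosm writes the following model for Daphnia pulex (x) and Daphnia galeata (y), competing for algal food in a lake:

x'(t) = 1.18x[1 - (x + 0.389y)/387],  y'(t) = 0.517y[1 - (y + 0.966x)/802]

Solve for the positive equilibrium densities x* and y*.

Setting both brackets to zero gives the nullclines x + 0.389y = 387 and 0.966x + y = 802.
Substituting y = 802 - 0.966x into the first: x(1 - 0.389·0.966) = 387 - 0.389·802.
So x* = 75/0.624 = 120, and then y* = 802 - 0.966·120 = 686.

x* ≈ 120, y* ≈ 686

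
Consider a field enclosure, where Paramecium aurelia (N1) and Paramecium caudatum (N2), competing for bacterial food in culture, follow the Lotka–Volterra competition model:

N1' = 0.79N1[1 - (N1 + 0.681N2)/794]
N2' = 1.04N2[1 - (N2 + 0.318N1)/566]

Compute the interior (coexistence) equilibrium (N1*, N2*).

Setting both brackets to zero gives the nullclines N1 + 0.681N2 = 794 and 0.318N1 + N2 = 566.
Substituting N2 = 566 - 0.318N1 into the first: N1(1 - 0.681·0.318) = 794 - 0.681·566.
So N1* = 409/0.783 = 521, and then N2* = 566 - 0.318·521 = 400.

N1* ≈ 521, N2* ≈ 400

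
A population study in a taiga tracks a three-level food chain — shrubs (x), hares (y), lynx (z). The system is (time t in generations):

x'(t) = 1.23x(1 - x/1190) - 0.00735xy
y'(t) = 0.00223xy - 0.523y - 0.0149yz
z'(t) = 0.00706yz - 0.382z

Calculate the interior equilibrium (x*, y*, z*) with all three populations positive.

x* ≈ 805, y* ≈ 54.1, z* ≈ 85.4

From dz/dt = 0: 0.00706y* = 0.382, so y* = 54.1.
From dx/dt = 0: 1.23(1 - x*/1190) = 0.00735·54.1, giving x* = 1190·(1 - 0.323) = 805.
From dy/dt = 0: 0.00223·805 - 0.523 = 0.0149z*, so z* = 1.27/0.0149 = 85.4.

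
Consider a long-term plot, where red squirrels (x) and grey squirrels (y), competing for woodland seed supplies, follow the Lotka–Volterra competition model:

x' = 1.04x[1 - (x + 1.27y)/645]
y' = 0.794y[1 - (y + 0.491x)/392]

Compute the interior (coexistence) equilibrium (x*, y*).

Setting both brackets to zero gives the nullclines x + 1.27y = 645 and 0.491x + y = 392.
Substituting y = 392 - 0.491x into the first: x(1 - 1.27·0.491) = 645 - 1.27·392.
So x* = 147/0.376 = 391, and then y* = 392 - 0.491·391 = 200.

x* ≈ 391, y* ≈ 200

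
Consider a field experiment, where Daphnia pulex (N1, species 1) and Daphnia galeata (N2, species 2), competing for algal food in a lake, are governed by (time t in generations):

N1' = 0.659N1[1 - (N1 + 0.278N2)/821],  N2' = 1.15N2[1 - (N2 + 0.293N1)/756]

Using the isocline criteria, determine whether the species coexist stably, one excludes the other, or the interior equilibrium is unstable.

Compare the nullcline intercepts: K1/α12 = 821/0.278 = 2950 > K2 = 756; K2/α21 = 756/0.293 = 2580 > K1 = 821.
Since both inequalities hold, each species can invade when rare, so the interior equilibrium is stable.

stable coexistence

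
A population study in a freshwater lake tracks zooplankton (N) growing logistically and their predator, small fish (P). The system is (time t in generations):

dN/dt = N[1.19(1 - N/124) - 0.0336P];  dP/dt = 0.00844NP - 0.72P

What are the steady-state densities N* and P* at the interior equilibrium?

From dP/dt = 0 with P > 0: 0.00844N* = 0.72, so N* = 85.3.
Substitute into dN/dt = 0: 1.19(1 - 85.3/124) = 0.0336P*.
The bracket is 0.312, giving P* = 0.371/0.0336 = 11.1.

N* ≈ 85.3, P* ≈ 11.1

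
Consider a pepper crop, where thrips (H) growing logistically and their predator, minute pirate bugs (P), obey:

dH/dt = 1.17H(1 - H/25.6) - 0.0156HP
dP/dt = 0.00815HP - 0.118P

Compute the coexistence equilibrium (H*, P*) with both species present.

H* ≈ 14.5, P* ≈ 32.6

From dP/dt = 0 with P > 0: 0.00815H* = 0.118, so H* = 14.5.
Substitute into dH/dt = 0: 1.17(1 - 14.5/25.6) = 0.0156P*.
The bracket is 0.434, giving P* = 0.508/0.0156 = 32.6.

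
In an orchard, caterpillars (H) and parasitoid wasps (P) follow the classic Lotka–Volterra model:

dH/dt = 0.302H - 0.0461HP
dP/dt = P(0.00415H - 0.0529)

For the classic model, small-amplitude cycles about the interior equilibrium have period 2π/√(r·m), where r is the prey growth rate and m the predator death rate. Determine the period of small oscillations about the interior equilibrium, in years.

Here r = 0.302 and m = 0.0529, so r·m = 0.016.
ω = √0.016 = 0.126 per year, hence T = 2π/ω ≈ 49.7 years.

T ≈ 49.7 years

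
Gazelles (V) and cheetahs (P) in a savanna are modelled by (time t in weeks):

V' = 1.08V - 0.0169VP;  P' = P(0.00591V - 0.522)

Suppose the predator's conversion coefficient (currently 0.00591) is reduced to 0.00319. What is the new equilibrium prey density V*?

At the interior fixed point, setting dP/dt = 0 with P > 0 fixes V* = (predator death rate)/(VP coefficient) — independent of the other coefficients.
With the change, V* = 0.522/0.00319 = 164; it rises from 88.3.

V* ≈ 164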